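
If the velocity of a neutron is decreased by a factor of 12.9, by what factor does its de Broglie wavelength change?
The wavelength increases by a factor of 12.9.

From λ = h/(mv), the wavelength is inversely proportional to velocity:

λ ∝ 1/v

If v → v/12.9, then λ → 12.9λ

When velocity is decreased by a factor of 12.9, the wavelength increases by a factor of 12.9.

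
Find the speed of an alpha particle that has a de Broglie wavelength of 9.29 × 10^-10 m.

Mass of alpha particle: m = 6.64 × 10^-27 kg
1.07 × 10^2 m/s

From the de Broglie relation λ = h/(mv), we solve for v:

v = h/(mλ)
v = (6.626 × 10^-34 J·s) / (6.64 × 10^-27 kg × 9.29 × 10^-10 m)
v = 1.07 × 10^2 m/s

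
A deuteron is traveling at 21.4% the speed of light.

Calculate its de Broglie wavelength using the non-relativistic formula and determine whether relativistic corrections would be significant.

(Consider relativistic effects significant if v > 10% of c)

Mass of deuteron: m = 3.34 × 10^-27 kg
Yes, relativistic corrections are needed.

Using the non-relativistic de Broglie formula λ = h/(mv):

v = 21.4% × c = 6.416 × 10^7 m/s

λ = h/(mv)
λ = (6.626 × 10^-34 J·s) / (3.34 × 10^-27 kg × 6.416 × 10^7 m/s)
λ = 3.09 × 10^-15 m

Since v = 21.4% of c > 10% of c, relativistic corrections ARE significant and the actual wavelength would differ from this non-relativistic estimate.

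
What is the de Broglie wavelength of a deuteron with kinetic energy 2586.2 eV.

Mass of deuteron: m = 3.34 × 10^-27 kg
3.98 × 10^-13 m

Using λ = h/√(2mKE):

First convert KE to Joules: KE = 2586.2 eV = 4.144 × 10^-16 J

λ = h/√(2mKE)
λ = (6.626 × 10^-34 J·s) / √(2 × 3.34 × 10^-27 kg × 4.144 × 10^-16 J)
λ = 3.98 × 10^-13 m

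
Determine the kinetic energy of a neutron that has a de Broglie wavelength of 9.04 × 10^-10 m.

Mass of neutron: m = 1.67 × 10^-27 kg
1.61 × 10^-22 J (or 1.00 × 10^-3 eV)

From λ = h/√(2mKE), we solve for KE:

λ² = h²/(2mKE)
KE = h²/(2mλ²)
KE = (6.626 × 10^-34 J·s)² / (2 × 1.67 × 10^-27 kg × (9.04 × 10^-10 m)²)
KE = 1.61 × 10^-22 J
KE = 1.00 × 10^-3 eV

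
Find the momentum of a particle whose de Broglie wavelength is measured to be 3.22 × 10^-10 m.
2.06 × 10^-24 kg·m/s

From the de Broglie relation λ = h/p, we solve for p:

p = h/λ
p = (6.626 × 10^-34 J·s) / (3.22 × 10^-10 m)
p = 2.06 × 10^-24 kg·m/s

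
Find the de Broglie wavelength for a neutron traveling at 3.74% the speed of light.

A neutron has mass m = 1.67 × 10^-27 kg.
3.54 × 10^-14 m

Using the de Broglie relation λ = h/(mv):

v = 3.74% × c = 1.121 × 10^7 m/s

λ = h/(mv)
λ = (6.626 × 10^-34 J·s) / (1.67 × 10^-27 kg × 1.121 × 10^7 m/s)
λ = 3.54 × 10^-14 m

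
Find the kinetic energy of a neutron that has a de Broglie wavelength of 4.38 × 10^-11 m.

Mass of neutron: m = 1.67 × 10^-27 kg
6.85 × 10^-20 J (or 0.428 eV)

From λ = h/√(2mKE), we solve for KE:

λ² = h²/(2mKE)
KE = h²/(2mλ²)
KE = (6.626 × 10^-34 J·s)² / (2 × 1.67 × 10^-27 kg × (4.38 × 10^-11 m)²)
KE = 6.85 × 10^-20 J
KE = 0.428 eV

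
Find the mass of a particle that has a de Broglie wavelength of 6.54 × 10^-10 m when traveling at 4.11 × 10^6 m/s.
2.47 × 10^-31 kg

From the de Broglie relation λ = h/(mv), we solve for m:

m = h/(λv)
m = (6.626 × 10^-34 J·s) / (6.54 × 10^-10 m × 4.11 × 10^6 m/s)
m = 2.47 × 10^-31 kg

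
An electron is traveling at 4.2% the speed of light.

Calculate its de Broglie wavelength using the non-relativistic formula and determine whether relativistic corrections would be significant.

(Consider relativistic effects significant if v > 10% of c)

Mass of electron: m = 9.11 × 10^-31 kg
No, relativistic corrections are not needed.

Using the non-relativistic de Broglie formula λ = h/(mv):

v = 4.2% × c = 1.259 × 10^7 m/s

λ = h/(mv)
λ = (6.626 × 10^-34 J·s) / (9.11 × 10^-31 kg × 1.259 × 10^7 m/s)
λ = 5.78 × 10^-11 m

Since v = 4.2% of c < 10% of c, relativistic corrections are NOT significant and this non-relativistic result is a good approximation.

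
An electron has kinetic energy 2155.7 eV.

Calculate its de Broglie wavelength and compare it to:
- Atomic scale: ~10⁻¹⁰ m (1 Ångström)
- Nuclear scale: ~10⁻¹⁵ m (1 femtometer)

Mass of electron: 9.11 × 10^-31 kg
λ = 2.64 × 10^-11 m, which is between nuclear and atomic scales.

Using λ = h/√(2mKE):

KE = 2155.7 eV = 3.454 × 10^-16 J

λ = h/√(2mKE)
λ = (6.626 × 10^-34 J·s) / √(2 × 9.11 × 10^-31 kg × 3.454 × 10^-16 J)
λ = 2.64 × 10^-11 m

Comparison:
- Atomic scale (10⁻¹⁰ m): λ is 0.26× this size
- Nuclear scale (10⁻¹⁵ m): λ is 2.6e+04× this size

The wavelength is between nuclear and atomic scales.

This wavelength is appropriate for probing atomic structure but too large for nuclear physics experiments.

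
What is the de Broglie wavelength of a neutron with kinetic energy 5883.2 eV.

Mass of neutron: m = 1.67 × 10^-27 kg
3.73 × 10^-13 m

Using λ = h/√(2mKE):

First convert KE to Joules: KE = 5883.2 eV = 9.426 × 10^-16 J

λ = h/√(2mKE)
λ = (6.626 × 10^-34 J·s) / √(2 × 1.67 × 10^-27 kg × 9.426 × 10^-16 J)
λ = 3.73 × 10^-13 m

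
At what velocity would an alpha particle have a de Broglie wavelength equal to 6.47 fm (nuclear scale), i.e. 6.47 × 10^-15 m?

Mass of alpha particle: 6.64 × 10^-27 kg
1.54 × 10^7 m/s

From λ = h/(mv), solve for v:

v = h/(mλ)
v = (6.626 × 10^-34 J·s) / (6.64 × 10^-27 kg × 6.47 × 10^-15 m)
v = 1.54 × 10^7 m/s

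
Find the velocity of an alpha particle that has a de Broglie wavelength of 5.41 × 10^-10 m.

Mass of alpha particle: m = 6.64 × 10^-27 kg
1.84 × 10^2 m/s

From the de Broglie relation λ = h/(mv), we solve for v:

v = h/(mλ)
v = (6.626 × 10^-34 J·s) / (6.64 × 10^-27 kg × 5.41 × 10^-10 m)
v = 1.84 × 10^2 m/s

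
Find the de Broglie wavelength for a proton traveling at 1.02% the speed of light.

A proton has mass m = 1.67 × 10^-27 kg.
1.30 × 10^-13 m

Using the de Broglie relation λ = h/(mv):

v = 1.02% × c = 3.058 × 10^6 m/s

λ = h/(mv)
λ = (6.626 × 10^-34 J·s) / (1.67 × 10^-27 kg × 3.058 × 10^6 m/s)
λ = 1.30 × 10^-13 m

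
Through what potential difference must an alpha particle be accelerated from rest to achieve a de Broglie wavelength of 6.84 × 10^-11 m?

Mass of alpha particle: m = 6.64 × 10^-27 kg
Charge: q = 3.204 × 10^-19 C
2.21 × 10^-2 V

From λ = h/√(2mqV), we solve for V:

λ² = h²/(2mqV)
V = h²/(2mqλ²)
V = (6.626 × 10^-34 J·s)² / (2 × 6.64 × 10^-27 kg × 3.204 × 10^-19 C × (6.84 × 10^-11 m)²)
V = 2.21 × 10^-2 V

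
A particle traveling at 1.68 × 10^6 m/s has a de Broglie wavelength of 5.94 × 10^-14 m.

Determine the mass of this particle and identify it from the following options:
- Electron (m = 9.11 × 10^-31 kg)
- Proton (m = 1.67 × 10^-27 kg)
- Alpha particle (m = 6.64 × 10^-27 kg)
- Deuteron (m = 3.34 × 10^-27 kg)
The particle is an alpha particle.

From λ = h/(mv), solve for mass:

m = h/(λv)
m = (6.626 × 10^-34 J·s) / (5.94 × 10^-14 m × 1.68 × 10^6 m/s)
m = 6.64 × 10^-27 kg

Comparing with the listed masses, this is closest to an alpha particle.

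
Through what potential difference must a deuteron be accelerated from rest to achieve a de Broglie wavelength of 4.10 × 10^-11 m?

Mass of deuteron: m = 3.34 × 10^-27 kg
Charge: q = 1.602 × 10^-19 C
2.44 × 10^-1 V

From λ = h/√(2mqV), we solve for V:

λ² = h²/(2mqV)
V = h²/(2mqλ²)
V = (6.626 × 10^-34 J·s)² / (2 × 3.34 × 10^-27 kg × 1.602 × 10^-19 C × (4.10 × 10^-11 m)²)
V = 2.44 × 10^-1 V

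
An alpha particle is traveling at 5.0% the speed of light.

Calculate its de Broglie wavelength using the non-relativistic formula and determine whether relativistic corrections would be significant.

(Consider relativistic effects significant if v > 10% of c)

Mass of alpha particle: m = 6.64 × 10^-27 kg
No, relativistic corrections are not needed.

Using the non-relativistic de Broglie formula λ = h/(mv):

v = 5.0% × c = 1.499 × 10^7 m/s

λ = h/(mv)
λ = (6.626 × 10^-34 J·s) / (6.64 × 10^-27 kg × 1.499 × 10^7 m/s)
λ = 6.66 × 10^-15 m

Since v = 5.0% of c < 10% of c, relativistic corrections are NOT significant and this non-relativistic result is a good approximation.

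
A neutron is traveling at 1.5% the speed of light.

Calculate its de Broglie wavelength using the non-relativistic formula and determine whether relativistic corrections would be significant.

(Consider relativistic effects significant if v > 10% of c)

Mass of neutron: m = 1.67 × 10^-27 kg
No, relativistic corrections are not needed.

Using the non-relativistic de Broglie formula λ = h/(mv):

v = 1.5% × c = 4.497 × 10^6 m/s

λ = h/(mv)
λ = (6.626 × 10^-34 J·s) / (1.67 × 10^-27 kg × 4.497 × 10^6 m/s)
λ = 8.82 × 10^-14 m

Since v = 1.5% of c < 10% of c, relativistic corrections are NOT significant and this non-relativistic result is a good approximation.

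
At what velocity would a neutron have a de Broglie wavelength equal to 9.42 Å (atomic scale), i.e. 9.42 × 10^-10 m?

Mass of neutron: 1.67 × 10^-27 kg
4.21 × 10^2 m/s

From λ = h/(mv), solve for v:

v = h/(mλ)
v = (6.626 × 10^-34 J·s) / (1.67 × 10^-27 kg × 9.42 × 10^-10 m)
v = 4.21 × 10^2 m/s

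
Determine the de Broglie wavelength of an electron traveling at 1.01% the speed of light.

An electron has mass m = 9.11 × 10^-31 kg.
2.40 × 10^-10 m

Using the de Broglie relation λ = h/(mv):

v = 1.01% × c = 3.028 × 10^6 m/s

λ = h/(mv)
λ = (6.626 × 10^-34 J·s) / (9.11 × 10^-31 kg × 3.028 × 10^6 m/s)
λ = 2.40 × 10^-10 m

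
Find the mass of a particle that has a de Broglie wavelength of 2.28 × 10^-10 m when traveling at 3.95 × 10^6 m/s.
7.36 × 10^-31 kg

From the de Broglie relation λ = h/(mv), we solve for m:

m = h/(λv)
m = (6.626 × 10^-34 J·s) / (2.28 × 10^-10 m × 3.95 × 10^6 m/s)
m = 7.36 × 10^-31 kg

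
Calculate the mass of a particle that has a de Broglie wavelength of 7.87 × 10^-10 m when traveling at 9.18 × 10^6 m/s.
9.17 × 10^-32 kg

From the de Broglie relation λ = h/(mv), we solve for m:

m = h/(λv)
m = (6.626 × 10^-34 J·s) / (7.87 × 10^-10 m × 9.18 × 10^6 m/s)
m = 9.17 × 10^-32 kg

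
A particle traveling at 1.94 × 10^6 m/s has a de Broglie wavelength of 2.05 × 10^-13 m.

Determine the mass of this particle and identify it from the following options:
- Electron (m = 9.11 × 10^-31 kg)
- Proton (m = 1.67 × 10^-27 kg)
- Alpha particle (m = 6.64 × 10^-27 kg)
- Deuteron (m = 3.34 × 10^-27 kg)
The particle is a proton.

From λ = h/(mv), solve for mass:

m = h/(λv)
m = (6.626 × 10^-34 J·s) / (2.05 × 10^-13 m × 1.94 × 10^6 m/s)
m = 1.67 × 10^-27 kg

Comparing with the listed masses, this is closest to a proton.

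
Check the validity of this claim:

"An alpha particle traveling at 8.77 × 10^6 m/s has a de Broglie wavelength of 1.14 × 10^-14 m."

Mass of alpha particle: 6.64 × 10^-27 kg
True

The claim is correct.

Using λ = h/(mv):
λ = (6.626 × 10^-34 J·s) / (6.64 × 10^-27 kg × 8.77 × 10^6 m/s)
λ = 1.14 × 10^-14 m

This matches the claimed value.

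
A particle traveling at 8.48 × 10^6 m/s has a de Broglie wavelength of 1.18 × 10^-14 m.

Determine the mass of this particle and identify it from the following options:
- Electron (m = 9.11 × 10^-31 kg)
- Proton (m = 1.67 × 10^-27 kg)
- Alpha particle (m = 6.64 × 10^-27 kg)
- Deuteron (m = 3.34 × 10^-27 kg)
The particle is an alpha particle.

From λ = h/(mv), solve for mass:

m = h/(λv)
m = (6.626 × 10^-34 J·s) / (1.18 × 10^-14 m × 8.48 × 10^6 m/s)
m = 6.62 × 10^-27 kg

Comparing with the listed masses, this is closest to an alpha particle.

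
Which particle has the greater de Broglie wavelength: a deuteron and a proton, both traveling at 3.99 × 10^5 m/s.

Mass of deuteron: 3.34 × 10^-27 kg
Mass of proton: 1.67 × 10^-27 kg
The proton has the longer wavelength.

Using λ = h/(mv), since both particles have the same velocity, the wavelength depends only on mass.

For deuteron: λ₁ = h/(m₁v) = 4.97 × 10^-13 m
For proton: λ₂ = h/(m₂v) = 9.94 × 10^-13 m

Since λ ∝ 1/m at constant velocity, the lighter particle has the longer wavelength.

The proton has the longer de Broglie wavelength.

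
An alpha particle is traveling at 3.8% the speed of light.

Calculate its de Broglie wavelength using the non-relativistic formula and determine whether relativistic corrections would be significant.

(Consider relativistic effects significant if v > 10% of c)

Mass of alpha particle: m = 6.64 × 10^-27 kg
No, relativistic corrections are not needed.

Using the non-relativistic de Broglie formula λ = h/(mv):

v = 3.8% × c = 1.139 × 10^7 m/s

λ = h/(mv)
λ = (6.626 × 10^-34 J·s) / (6.64 × 10^-27 kg × 1.139 × 10^7 m/s)
λ = 8.76 × 10^-15 m

Since v = 3.8% of c < 10% of c, relativistic corrections are NOT significant and this non-relativistic result is a good approximation.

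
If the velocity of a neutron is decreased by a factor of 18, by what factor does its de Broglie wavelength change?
The wavelength increases by a factor of 18.

From λ = h/(mv), the wavelength is inversely proportional to velocity:

λ ∝ 1/v

If v → v/18, then λ → 18λ

When velocity is decreased by a factor of 18, the wavelength increases by a factor of 18.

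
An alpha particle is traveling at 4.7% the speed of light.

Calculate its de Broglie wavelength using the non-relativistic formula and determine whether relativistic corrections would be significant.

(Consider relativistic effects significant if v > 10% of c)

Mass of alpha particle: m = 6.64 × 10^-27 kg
No, relativistic corrections are not needed.

Using the non-relativistic de Broglie formula λ = h/(mv):

v = 4.7% × c = 1.409 × 10^7 m/s

λ = h/(mv)
λ = (6.626 × 10^-34 J·s) / (6.64 × 10^-27 kg × 1.409 × 10^7 m/s)
λ = 7.08 × 10^-15 m

Since v = 4.7% of c < 10% of c, relativistic corrections are NOT significant and this non-relativistic result is a good approximation.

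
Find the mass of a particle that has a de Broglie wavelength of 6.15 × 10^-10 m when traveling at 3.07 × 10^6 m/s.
3.51 × 10^-31 kg

From the de Broglie relation λ = h/(mv), we solve for m:

m = h/(λv)
m = (6.626 × 10^-34 J·s) / (6.15 × 10^-10 m × 3.07 × 10^6 m/s)
m = 3.51 × 10^-31 kg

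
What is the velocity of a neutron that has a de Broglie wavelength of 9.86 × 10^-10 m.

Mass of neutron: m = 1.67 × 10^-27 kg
4.02 × 10^2 m/s

From the de Broglie relation λ = h/(mv), we solve for v:

v = h/(mλ)
v = (6.626 × 10^-34 J·s) / (1.67 × 10^-27 kg × 9.86 × 10^-10 m)
v = 4.02 × 10^2 m/s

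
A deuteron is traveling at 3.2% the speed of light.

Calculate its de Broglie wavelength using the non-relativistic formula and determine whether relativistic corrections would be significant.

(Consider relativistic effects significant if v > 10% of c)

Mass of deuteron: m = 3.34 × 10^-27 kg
No, relativistic corrections are not needed.

Using the non-relativistic de Broglie formula λ = h/(mv):

v = 3.2% × c = 9.593 × 10^6 m/s

λ = h/(mv)
λ = (6.626 × 10^-34 J·s) / (3.34 × 10^-27 kg × 9.593 × 10^6 m/s)
λ = 2.07 × 10^-14 m

Since v = 3.2% of c < 10% of c, relativistic corrections are NOT significant and this non-relativistic result is a good approximation.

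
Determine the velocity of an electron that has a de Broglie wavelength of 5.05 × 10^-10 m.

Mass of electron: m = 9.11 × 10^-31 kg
1.44 × 10^6 m/s

From the de Broglie relation λ = h/(mv), we solve for v:

v = h/(mλ)
v = (6.626 × 10^-34 J·s) / (9.11 × 10^-31 kg × 5.05 × 10^-10 m)
v = 1.44 × 10^6 m/s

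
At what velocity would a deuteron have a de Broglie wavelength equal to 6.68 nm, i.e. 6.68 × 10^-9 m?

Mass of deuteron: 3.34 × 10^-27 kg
2.97 × 10^1 m/s

From λ = h/(mv), solve for v:

v = h/(mλ)
v = (6.626 × 10^-34 J·s) / (3.34 × 10^-27 kg × 6.68 × 10^-9 m)
v = 2.97 × 10^1 m/s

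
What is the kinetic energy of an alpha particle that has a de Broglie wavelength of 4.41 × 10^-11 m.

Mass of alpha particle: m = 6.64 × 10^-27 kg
1.70 × 10^-20 J (or 0.106 eV)

From λ = h/√(2mKE), we solve for KE:

λ² = h²/(2mKE)
KE = h²/(2mλ²)
KE = (6.626 × 10^-34 J·s)² / (2 × 6.64 × 10^-27 kg × (4.41 × 10^-11 m)²)
KE = 1.70 × 10^-20 J
KE = 0.106 eV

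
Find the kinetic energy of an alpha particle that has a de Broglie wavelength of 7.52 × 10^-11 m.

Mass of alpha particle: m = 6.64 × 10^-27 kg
5.85 × 10^-21 J (or 0.0365 eV)

From λ = h/√(2mKE), we solve for KE:

λ² = h²/(2mKE)
KE = h²/(2mλ²)
KE = (6.626 × 10^-34 J·s)² / (2 × 6.64 × 10^-27 kg × (7.52 × 10^-11 m)²)
KE = 5.85 × 10^-21 J
KE = 0.0365 eV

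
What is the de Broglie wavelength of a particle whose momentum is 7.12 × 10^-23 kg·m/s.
9.31 × 10^-12 m

Using the de Broglie relation λ = h/p:

λ = h/p
λ = (6.626 × 10^-34 J·s) / (7.12 × 10^-23 kg·m/s)
λ = 9.31 × 10^-12 m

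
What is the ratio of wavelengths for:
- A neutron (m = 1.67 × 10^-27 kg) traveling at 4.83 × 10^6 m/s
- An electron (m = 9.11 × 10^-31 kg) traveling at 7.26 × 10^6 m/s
λ₁/λ₂ = 8.20 × 10^-4

Using λ = h/(mv):

λ₁ = h/(m₁v₁) = 8.21 × 10^-14 m
λ₂ = h/(m₂v₂) = 1.00 × 10^-10 m

Ratio λ₁/λ₂ = (m₂v₂)/(m₁v₁)
         = (9.11 × 10^-31 kg × 7.26 × 10^6 m/s) / (1.67 × 10^-27 kg × 4.83 × 10^6 m/s)
         = 8.20 × 10^-4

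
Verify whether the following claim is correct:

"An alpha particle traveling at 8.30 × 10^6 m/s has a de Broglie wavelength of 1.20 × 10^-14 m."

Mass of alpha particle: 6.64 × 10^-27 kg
True

The claim is correct.

Using λ = h/(mv):
λ = (6.626 × 10^-34 J·s) / (6.64 × 10^-27 kg × 8.30 × 10^6 m/s)
λ = 1.20 × 10^-14 m

This matches the claimed value.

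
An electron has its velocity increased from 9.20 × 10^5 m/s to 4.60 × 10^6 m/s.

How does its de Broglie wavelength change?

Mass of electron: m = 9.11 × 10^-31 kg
The wavelength decreases by a factor of 5.

Using λ = h/(mv):

Initial wavelength: λ₁ = h/(mv₁) = 7.91 × 10^-10 m
Final wavelength: λ₂ = h/(mv₂) = 1.58 × 10^-10 m

Since λ ∝ 1/v, when velocity increases by a factor of 5, the wavelength decreases by a factor of 5.

λ₂/λ₁ = v₁/v₂ = 1/5

The wavelength decreases by a factor of 5.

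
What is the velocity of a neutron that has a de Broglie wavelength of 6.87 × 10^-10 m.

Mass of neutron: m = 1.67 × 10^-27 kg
5.78 × 10^2 m/s

From the de Broglie relation λ = h/(mv), we solve for v:

v = h/(mλ)
v = (6.626 × 10^-34 J·s) / (1.67 × 10^-27 kg × 6.87 × 10^-10 m)
v = 5.78 × 10^2 m/s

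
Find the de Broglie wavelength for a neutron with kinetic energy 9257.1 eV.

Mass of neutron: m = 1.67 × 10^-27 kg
2.98 × 10^-13 m

Using λ = h/√(2mKE):

First convert KE to Joules: KE = 9257.1 eV = 1.483 × 10^-15 J

λ = h/√(2mKE)
λ = (6.626 × 10^-34 J·s) / √(2 × 1.67 × 10^-27 kg × 1.483 × 10^-15 J)
λ = 2.98 × 10^-13 m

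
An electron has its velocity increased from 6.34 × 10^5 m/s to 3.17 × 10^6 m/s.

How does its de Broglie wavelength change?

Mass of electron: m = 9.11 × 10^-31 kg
The wavelength decreases by a factor of 5.

Using λ = h/(mv):

Initial wavelength: λ₁ = h/(mv₁) = 1.15 × 10^-9 m
Final wavelength: λ₂ = h/(mv₂) = 2.29 × 10^-10 m

Since λ ∝ 1/v, when velocity increases by a factor of 5, the wavelength decreases by a factor of 5.

λ₂/λ₁ = v₁/v₂ = 1/5

The wavelength decreases by a factor of 5.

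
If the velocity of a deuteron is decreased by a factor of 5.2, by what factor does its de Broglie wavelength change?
The wavelength increases by a factor of 5.2.

From λ = h/(mv), the wavelength is inversely proportional to velocity:

λ ∝ 1/v

If v → v/5.2, then λ → 5.2λ

When velocity is decreased by a factor of 5.2, the wavelength increases by a factor of 5.2.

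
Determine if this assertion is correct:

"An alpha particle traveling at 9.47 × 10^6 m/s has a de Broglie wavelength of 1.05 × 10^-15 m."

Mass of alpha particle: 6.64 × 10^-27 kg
False

The claim is incorrect.

Using λ = h/(mv):
λ = (6.626 × 10^-34 J·s) / (6.64 × 10^-27 kg × 9.47 × 10^6 m/s)
λ = 1.05 × 10^-14 m

The actual wavelength differs from the claimed 1.05 × 10^-15 m.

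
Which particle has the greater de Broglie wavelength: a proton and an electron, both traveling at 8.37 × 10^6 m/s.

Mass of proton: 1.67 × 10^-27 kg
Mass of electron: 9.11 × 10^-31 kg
The electron has the longer wavelength.

Using λ = h/(mv), since both particles have the same velocity, the wavelength depends only on mass.

For proton: λ₁ = h/(m₁v) = 4.74 × 10^-14 m
For electron: λ₂ = h/(m₂v) = 8.69 × 10^-11 m

Since λ ∝ 1/m at constant velocity, the lighter particle has the longer wavelength.

The electron has the longer de Broglie wavelength.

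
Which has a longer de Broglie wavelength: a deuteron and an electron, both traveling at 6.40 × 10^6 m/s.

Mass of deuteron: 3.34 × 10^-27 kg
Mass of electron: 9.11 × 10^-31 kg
The electron has the longer wavelength.

Using λ = h/(mv), since both particles have the same velocity, the wavelength depends only on mass.

For deuteron: λ₁ = h/(m₁v) = 3.10 × 10^-14 m
For electron: λ₂ = h/(m₂v) = 1.14 × 10^-10 m

Since λ ∝ 1/m at constant velocity, the lighter particle has the longer wavelength.

The electron has the longer de Broglie wavelength.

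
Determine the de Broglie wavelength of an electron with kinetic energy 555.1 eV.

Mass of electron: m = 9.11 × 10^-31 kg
5.21 × 10^-11 m

Using λ = h/√(2mKE):

First convert KE to Joules: KE = 555.1 eV = 8.894 × 10^-17 J

λ = h/√(2mKE)
λ = (6.626 × 10^-34 J·s) / √(2 × 9.11 × 10^-31 kg × 8.894 × 10^-17 J)
λ = 5.21 × 10^-11 m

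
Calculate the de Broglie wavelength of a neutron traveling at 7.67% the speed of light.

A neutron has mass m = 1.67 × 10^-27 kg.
1.73 × 10^-14 m

Using the de Broglie relation λ = h/(mv):

v = 7.67% × c = 2.299 × 10^7 m/s

λ = h/(mv)
λ = (6.626 × 10^-34 J·s) / (1.67 × 10^-27 kg × 2.299 × 10^7 m/s)
λ = 1.73 × 10^-14 m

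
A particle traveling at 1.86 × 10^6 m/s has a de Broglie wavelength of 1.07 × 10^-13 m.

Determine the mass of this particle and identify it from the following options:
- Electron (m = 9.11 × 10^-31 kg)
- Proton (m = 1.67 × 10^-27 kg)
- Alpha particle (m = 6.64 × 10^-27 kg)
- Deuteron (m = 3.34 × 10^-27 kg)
The particle is a deuteron.

From λ = h/(mv), solve for mass:

m = h/(λv)
m = (6.626 × 10^-34 J·s) / (1.07 × 10^-13 m × 1.86 × 10^6 m/s)
m = 3.33 × 10^-27 kg

Comparing with the listed masses, this is closest to a deuteron.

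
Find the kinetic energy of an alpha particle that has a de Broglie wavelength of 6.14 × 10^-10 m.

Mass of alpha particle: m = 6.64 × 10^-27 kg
8.77 × 10^-23 J (or 5.47 × 10^-4 eV)

From λ = h/√(2mKE), we solve for KE:

λ² = h²/(2mKE)
KE = h²/(2mλ²)
KE = (6.626 × 10^-34 J·s)² / (2 × 6.64 × 10^-27 kg × (6.14 × 10^-10 m)²)
KE = 8.77 × 10^-23 J
KE = 5.47 × 10^-4 eV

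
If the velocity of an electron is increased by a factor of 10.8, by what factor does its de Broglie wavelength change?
The wavelength decreases by a factor of 10.8.

From λ = h/(mv), the wavelength is inversely proportional to velocity:

λ ∝ 1/v

If v → 10.8v, then λ → λ/10.8

When velocity is increased by a factor of 10.8, the wavelength decreases by a factor of 10.8.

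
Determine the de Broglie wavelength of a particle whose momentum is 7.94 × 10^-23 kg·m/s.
8.35 × 10^-12 m

Using the de Broglie relation λ = h/p:

λ = h/p
λ = (6.626 × 10^-34 J·s) / (7.94 × 10^-23 kg·m/s)
λ = 8.35 × 10^-12 m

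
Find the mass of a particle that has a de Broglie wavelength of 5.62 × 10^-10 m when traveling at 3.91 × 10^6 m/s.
3.02 × 10^-31 kg

From the de Broglie relation λ = h/(mv), we solve for m:

m = h/(λv)
m = (6.626 × 10^-34 J·s) / (5.62 × 10^-10 m × 3.91 × 10^6 m/s)
m = 3.02 × 10^-31 kg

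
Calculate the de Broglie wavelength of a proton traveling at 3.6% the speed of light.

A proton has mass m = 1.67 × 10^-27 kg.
3.68 × 10^-14 m

Using the de Broglie relation λ = h/(mv):

v = 3.6% × c = 1.079 × 10^7 m/s

λ = h/(mv)
λ = (6.626 × 10^-34 J·s) / (1.67 × 10^-27 kg × 1.079 × 10^7 m/s)
λ = 3.68 × 10^-14 m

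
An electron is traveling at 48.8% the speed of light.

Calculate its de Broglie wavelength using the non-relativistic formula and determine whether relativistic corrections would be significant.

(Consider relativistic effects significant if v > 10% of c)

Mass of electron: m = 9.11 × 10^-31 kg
Yes, relativistic corrections are needed.

Using the non-relativistic de Broglie formula λ = h/(mv):

v = 48.8% × c = 1.463 × 10^8 m/s

λ = h/(mv)
λ = (6.626 × 10^-34 J·s) / (9.11 × 10^-31 kg × 1.463 × 10^8 m/s)
λ = 4.97 × 10^-12 m

Since v = 48.8% of c > 10% of c, relativistic corrections ARE significant and the actual wavelength would differ from this non-relativistic estimate.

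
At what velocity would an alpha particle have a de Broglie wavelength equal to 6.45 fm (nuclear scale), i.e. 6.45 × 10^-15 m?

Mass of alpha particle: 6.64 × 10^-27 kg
1.55 × 10^7 m/s

From λ = h/(mv), solve for v:

v = h/(mλ)
v = (6.626 × 10^-34 J·s) / (6.64 × 10^-27 kg × 6.45 × 10^-15 m)
v = 1.55 × 10^7 m/s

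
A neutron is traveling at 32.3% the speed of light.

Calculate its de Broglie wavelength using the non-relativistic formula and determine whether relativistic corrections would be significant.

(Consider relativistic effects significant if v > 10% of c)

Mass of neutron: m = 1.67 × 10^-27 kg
Yes, relativistic corrections are needed.

Using the non-relativistic de Broglie formula λ = h/(mv):

v = 32.3% × c = 9.683 × 10^7 m/s

λ = h/(mv)
λ = (6.626 × 10^-34 J·s) / (1.67 × 10^-27 kg × 9.683 × 10^7 m/s)
λ = 4.10 × 10^-15 m

Since v = 32.3% of c > 10% of c, relativistic corrections ARE significant and the actual wavelength would differ from this non-relativistic estimate.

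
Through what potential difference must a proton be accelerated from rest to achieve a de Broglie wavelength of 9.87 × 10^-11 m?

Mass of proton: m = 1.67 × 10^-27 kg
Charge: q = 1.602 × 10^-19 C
8.42 × 10^-2 V

From λ = h/√(2mqV), we solve for V:

λ² = h²/(2mqV)
V = h²/(2mqλ²)
V = (6.626 × 10^-34 J·s)² / (2 × 1.67 × 10^-27 kg × 1.602 × 10^-19 C × (9.87 × 10^-11 m)²)
V = 8.42 × 10^-2 V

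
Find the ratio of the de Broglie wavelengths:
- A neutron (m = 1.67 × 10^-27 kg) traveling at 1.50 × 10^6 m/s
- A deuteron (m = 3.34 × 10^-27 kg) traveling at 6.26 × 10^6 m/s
λ₁/λ₂ = 8.35

Using λ = h/(mv):

λ₁ = h/(m₁v₁) = 2.65 × 10^-13 m
λ₂ = h/(m₂v₂) = 3.17 × 10^-14 m

Ratio λ₁/λ₂ = (m₂v₂)/(m₁v₁)
         = (3.34 × 10^-27 kg × 6.26 × 10^6 m/s) / (1.67 × 10^-27 kg × 1.50 × 10^6 m/s)
         = 8.35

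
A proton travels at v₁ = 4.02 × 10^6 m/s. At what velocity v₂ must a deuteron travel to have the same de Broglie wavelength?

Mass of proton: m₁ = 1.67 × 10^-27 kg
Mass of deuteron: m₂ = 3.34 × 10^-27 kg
v₂ = 2.01 × 10^6 m/s

For equal de Broglie wavelengths: λ₁ = λ₂

h/(m₁v₁) = h/(m₂v₂)
m₁v₁ = m₂v₂
v₂ = v₁ · (m₁/m₂)

v₂ = 4.02 × 10^6 m/s × (1.67 × 10^-27 kg / 3.34 × 10^-27 kg)
v₂ = 2.01 × 10^6 m/s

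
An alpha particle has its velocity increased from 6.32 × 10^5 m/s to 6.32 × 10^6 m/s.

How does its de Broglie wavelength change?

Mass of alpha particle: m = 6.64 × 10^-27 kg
The wavelength decreases by a factor of 10.

Using λ = h/(mv):

Initial wavelength: λ₁ = h/(mv₁) = 1.58 × 10^-13 m
Final wavelength: λ₂ = h/(mv₂) = 1.58 × 10^-14 m

Since λ ∝ 1/v, when velocity increases by a factor of 10, the wavelength decreases by a factor of 10.

λ₂/λ₁ = v₁/v₂ = 1/10

The wavelength decreases by a factor of 10.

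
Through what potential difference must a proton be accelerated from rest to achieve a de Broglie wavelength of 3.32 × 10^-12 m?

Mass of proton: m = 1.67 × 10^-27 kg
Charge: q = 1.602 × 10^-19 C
74.4 V

From λ = h/√(2mqV), we solve for V:

λ² = h²/(2mqV)
V = h²/(2mqλ²)
V = (6.626 × 10^-34 J·s)² / (2 × 1.67 × 10^-27 kg × 1.602 × 10^-19 C × (3.32 × 10^-12 m)²)
V = 74.4 V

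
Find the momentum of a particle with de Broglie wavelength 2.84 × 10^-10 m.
2.33 × 10^-24 kg·m/s

From the de Broglie relation λ = h/p, we solve for p:

p = h/λ
p = (6.626 × 10^-34 J·s) / (2.84 × 10^-10 m)
p = 2.33 × 10^-24 kg·m/s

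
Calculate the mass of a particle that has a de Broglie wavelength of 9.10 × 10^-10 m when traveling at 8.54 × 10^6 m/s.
8.53 × 10^-32 kg

From the de Broglie relation λ = h/(mv), we solve for m:

m = h/(λv)
m = (6.626 × 10^-34 J·s) / (9.10 × 10^-10 m × 8.54 × 10^6 m/s)
m = 8.53 × 10^-32 kg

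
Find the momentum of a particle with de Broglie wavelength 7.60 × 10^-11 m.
8.72 × 10^-24 kg·m/s

From the de Broglie relation λ = h/p, we solve for p:

p = h/λ
p = (6.626 × 10^-34 J·s) / (7.60 × 10^-11 m)
p = 8.72 × 10^-24 kg·m/s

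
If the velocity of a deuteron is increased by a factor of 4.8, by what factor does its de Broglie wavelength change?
The wavelength decreases by a factor of 4.8.

From λ = h/(mv), the wavelength is inversely proportional to velocity:

λ ∝ 1/v

If v → 4.8v, then λ → λ/4.8

When velocity is increased by a factor of 4.8, the wavelength decreases by a factor of 4.8.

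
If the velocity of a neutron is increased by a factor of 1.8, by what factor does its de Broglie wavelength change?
The wavelength decreases by a factor of 1.8.

From λ = h/(mv), the wavelength is inversely proportional to velocity:

λ ∝ 1/v

If v → 1.8v, then λ → λ/1.8

When velocity is increased by a factor of 1.8, the wavelength decreases by a factor of 1.8.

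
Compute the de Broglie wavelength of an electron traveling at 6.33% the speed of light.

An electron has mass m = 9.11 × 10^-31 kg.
3.83 × 10^-11 m

Using the de Broglie relation λ = h/(mv):

v = 6.33% × c = 1.898 × 10^7 m/s

λ = h/(mv)
λ = (6.626 × 10^-34 J·s) / (9.11 × 10^-31 kg × 1.898 × 10^7 m/s)
λ = 3.83 × 10^-11 m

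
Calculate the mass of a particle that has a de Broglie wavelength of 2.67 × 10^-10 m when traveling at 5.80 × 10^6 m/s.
4.28 × 10^-31 kg

From the de Broglie relation λ = h/(mv), we solve for m:

m = h/(λv)
m = (6.626 × 10^-34 J·s) / (2.67 × 10^-10 m × 5.80 × 10^6 m/s)
m = 4.28 × 10^-31 kg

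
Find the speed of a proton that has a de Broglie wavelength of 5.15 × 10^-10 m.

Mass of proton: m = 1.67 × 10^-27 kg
7.70 × 10^2 m/s

From the de Broglie relation λ = h/(mv), we solve for v:

v = h/(mλ)
v = (6.626 × 10^-34 J·s) / (1.67 × 10^-27 kg × 5.15 × 10^-10 m)
v = 7.70 × 10^2 m/s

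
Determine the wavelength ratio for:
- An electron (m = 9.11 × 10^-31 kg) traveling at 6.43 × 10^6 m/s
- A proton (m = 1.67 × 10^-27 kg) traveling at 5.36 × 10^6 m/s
λ₁/λ₂ = 1.53 × 10^3

Using λ = h/(mv):

λ₁ = h/(m₁v₁) = 1.13 × 10^-10 m
λ₂ = h/(m₂v₂) = 7.40 × 10^-14 m

Ratio λ₁/λ₂ = (m₂v₂)/(m₁v₁)
         = (1.67 × 10^-27 kg × 5.36 × 10^6 m/s) / (9.11 × 10^-31 kg × 6.43 × 10^6 m/s)
         = 1.53 × 10^3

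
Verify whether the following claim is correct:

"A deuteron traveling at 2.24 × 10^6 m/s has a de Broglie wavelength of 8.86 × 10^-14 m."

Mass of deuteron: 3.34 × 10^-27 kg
True

The claim is correct.

Using λ = h/(mv):
λ = (6.626 × 10^-34 J·s) / (3.34 × 10^-27 kg × 2.24 × 10^6 m/s)
λ = 8.86 × 10^-14 m

This matches the claimed value.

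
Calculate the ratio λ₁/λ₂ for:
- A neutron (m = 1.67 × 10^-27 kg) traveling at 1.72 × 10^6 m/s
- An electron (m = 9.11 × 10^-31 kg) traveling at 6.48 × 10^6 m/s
λ₁/λ₂ = 2.06 × 10^-3

Using λ = h/(mv):

λ₁ = h/(m₁v₁) = 2.31 × 10^-13 m
λ₂ = h/(m₂v₂) = 1.12 × 10^-10 m

Ratio λ₁/λ₂ = (m₂v₂)/(m₁v₁)
         = (9.11 × 10^-31 kg × 6.48 × 10^6 m/s) / (1.67 × 10^-27 kg × 1.72 × 10^6 m/s)
         = 2.06 × 10^-3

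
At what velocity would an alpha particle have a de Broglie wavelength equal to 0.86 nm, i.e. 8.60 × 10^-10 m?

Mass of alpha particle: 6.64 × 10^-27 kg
1.16 × 10^2 m/s

From λ = h/(mv), solve for v:

v = h/(mλ)
v = (6.626 × 10^-34 J·s) / (6.64 × 10^-27 kg × 8.60 × 10^-10 m)
v = 1.16 × 10^2 m/s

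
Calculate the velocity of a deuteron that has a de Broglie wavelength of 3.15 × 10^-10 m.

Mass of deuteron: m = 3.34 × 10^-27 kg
6.30 × 10^2 m/s

From the de Broglie relation λ = h/(mv), we solve for v:

v = h/(mλ)
v = (6.626 × 10^-34 J·s) / (3.34 × 10^-27 kg × 3.15 × 10^-10 m)
v = 6.30 × 10^2 m/s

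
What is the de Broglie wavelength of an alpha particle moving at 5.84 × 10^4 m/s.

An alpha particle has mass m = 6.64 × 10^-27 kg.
1.71 × 10^-12 m

Using the de Broglie relation λ = h/(mv):

λ = h/(mv)
λ = (6.626 × 10^-34 J·s) / (6.64 × 10^-27 kg × 5.84 × 10^4 m/s)
λ = 1.71 × 10^-12 m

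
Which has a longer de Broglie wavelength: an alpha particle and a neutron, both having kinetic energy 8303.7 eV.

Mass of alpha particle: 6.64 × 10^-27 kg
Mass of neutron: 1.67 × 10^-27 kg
The neutron has the longer wavelength.

Using λ = h/√(2mKE):

For alpha particle: λ₁ = h/√(2m₁KE) = 1.58 × 10^-13 m
For neutron: λ₂ = h/√(2m₂KE) = 3.14 × 10^-13 m

Since λ ∝ 1/√m at constant kinetic energy, the lighter particle has the longer wavelength.

The neutron has the longer de Broglie wavelength.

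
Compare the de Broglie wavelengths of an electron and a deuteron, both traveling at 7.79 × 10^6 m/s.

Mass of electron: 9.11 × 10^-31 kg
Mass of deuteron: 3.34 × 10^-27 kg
The electron has the longer wavelength.

Using λ = h/(mv), since both particles have the same velocity, the wavelength depends only on mass.

For electron: λ₁ = h/(m₁v) = 9.34 × 10^-11 m
For deuteron: λ₂ = h/(m₂v) = 2.55 × 10^-14 m

Since λ ∝ 1/m at constant velocity, the lighter particle has the longer wavelength.

The electron has the longer de Broglie wavelength.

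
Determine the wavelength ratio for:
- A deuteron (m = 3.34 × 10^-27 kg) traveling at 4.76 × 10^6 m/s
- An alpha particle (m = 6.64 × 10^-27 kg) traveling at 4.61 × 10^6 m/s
λ₁/λ₂ = 1.93

Using λ = h/(mv):

λ₁ = h/(m₁v₁) = 4.17 × 10^-14 m
λ₂ = h/(m₂v₂) = 2.16 × 10^-14 m

Ratio λ₁/λ₂ = (m₂v₂)/(m₁v₁)
         = (6.64 × 10^-27 kg × 4.61 × 10^6 m/s) / (3.34 × 10^-27 kg × 4.76 × 10^6 m/s)
         = 1.93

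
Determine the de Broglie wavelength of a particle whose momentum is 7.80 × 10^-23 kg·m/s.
8.49 × 10^-12 m

Using the de Broglie relation λ = h/p:

λ = h/p
λ = (6.626 × 10^-34 J·s) / (7.80 × 10^-23 kg·m/s)
λ = 8.49 × 10^-12 m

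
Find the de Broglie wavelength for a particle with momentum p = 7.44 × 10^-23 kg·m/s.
8.91 × 10^-12 m

Using the de Broglie relation λ = h/p:

λ = h/p
λ = (6.626 × 10^-34 J·s) / (7.44 × 10^-23 kg·m/s)
λ = 8.91 × 10^-12 m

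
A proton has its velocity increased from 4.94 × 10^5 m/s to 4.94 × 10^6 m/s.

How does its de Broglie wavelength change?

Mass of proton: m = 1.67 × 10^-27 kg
The wavelength decreases by a factor of 10.

Using λ = h/(mv):

Initial wavelength: λ₁ = h/(mv₁) = 8.03 × 10^-13 m
Final wavelength: λ₂ = h/(mv₂) = 8.03 × 10^-14 m

Since λ ∝ 1/v, when velocity increases by a factor of 10, the wavelength decreases by a factor of 10.

λ₂/λ₁ = v₁/v₂ = 1/10

The wavelength decreases by a factor of 10.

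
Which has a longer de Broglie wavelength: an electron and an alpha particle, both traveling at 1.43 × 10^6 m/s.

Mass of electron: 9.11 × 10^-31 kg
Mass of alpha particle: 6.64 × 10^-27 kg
The electron has the longer wavelength.

Using λ = h/(mv), since both particles have the same velocity, the wavelength depends only on mass.

For electron: λ₁ = h/(m₁v) = 5.09 × 10^-10 m
For alpha particle: λ₂ = h/(m₂v) = 6.98 × 10^-14 m

Since λ ∝ 1/m at constant velocity, the lighter particle has the longer wavelength.

The electron has the longer de Broglie wavelength.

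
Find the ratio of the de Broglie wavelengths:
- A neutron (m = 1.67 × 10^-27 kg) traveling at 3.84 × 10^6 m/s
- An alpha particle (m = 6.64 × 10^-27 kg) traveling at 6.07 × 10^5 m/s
λ₁/λ₂ = 0.629

Using λ = h/(mv):

λ₁ = h/(m₁v₁) = 1.03 × 10^-13 m
λ₂ = h/(m₂v₂) = 1.64 × 10^-13 m

Ratio λ₁/λ₂ = (m₂v₂)/(m₁v₁)
         = (6.64 × 10^-27 kg × 6.07 × 10^5 m/s) / (1.67 × 10^-27 kg × 3.84 × 10^6 m/s)
         = 0.629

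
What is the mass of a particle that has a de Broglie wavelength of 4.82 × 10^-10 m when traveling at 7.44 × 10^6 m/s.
1.85 × 10^-31 kg

From the de Broglie relation λ = h/(mv), we solve for m:

m = h/(λv)
m = (6.626 × 10^-34 J·s) / (4.82 × 10^-10 m × 7.44 × 10^6 m/s)
m = 1.85 × 10^-31 kg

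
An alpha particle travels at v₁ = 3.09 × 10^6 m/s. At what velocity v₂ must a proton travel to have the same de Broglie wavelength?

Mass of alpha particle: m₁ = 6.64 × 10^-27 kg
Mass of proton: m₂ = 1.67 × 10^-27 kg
v₂ = 1.23 × 10^7 m/s

For equal de Broglie wavelengths: λ₁ = λ₂

h/(m₁v₁) = h/(m₂v₂)
m₁v₁ = m₂v₂
v₂ = v₁ · (m₁/m₂)

v₂ = 3.09 × 10^6 m/s × (6.64 × 10^-27 kg / 1.67 × 10^-27 kg)
v₂ = 1.23 × 10^7 m/s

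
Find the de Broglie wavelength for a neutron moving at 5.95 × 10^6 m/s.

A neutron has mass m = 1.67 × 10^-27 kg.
6.67 × 10^-14 m

Using the de Broglie relation λ = h/(mv):

λ = h/(mv)
λ = (6.626 × 10^-34 J·s) / (1.67 × 10^-27 kg × 5.95 × 10^6 m/s)
λ = 6.67 × 10^-14 m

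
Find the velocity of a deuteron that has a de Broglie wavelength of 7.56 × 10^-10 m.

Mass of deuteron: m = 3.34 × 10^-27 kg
2.62 × 10^2 m/s

From the de Broglie relation λ = h/(mv), we solve for v:

v = h/(mλ)
v = (6.626 × 10^-34 J·s) / (3.34 × 10^-27 kg × 7.56 × 10^-10 m)
v = 2.62 × 10^2 m/s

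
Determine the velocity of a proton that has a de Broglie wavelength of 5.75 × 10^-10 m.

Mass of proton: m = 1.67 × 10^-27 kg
6.90 × 10^2 m/s

From the de Broglie relation λ = h/(mv), we solve for v:

v = h/(mλ)
v = (6.626 × 10^-34 J·s) / (1.67 × 10^-27 kg × 5.75 × 10^-10 m)
v = 6.90 × 10^2 m/s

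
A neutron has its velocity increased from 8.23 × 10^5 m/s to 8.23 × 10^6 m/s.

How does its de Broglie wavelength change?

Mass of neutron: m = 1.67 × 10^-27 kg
The wavelength decreases by a factor of 10.

Using λ = h/(mv):

Initial wavelength: λ₁ = h/(mv₁) = 4.82 × 10^-13 m
Final wavelength: λ₂ = h/(mv₂) = 4.82 × 10^-14 m

Since λ ∝ 1/v, when velocity increases by a factor of 10, the wavelength decreases by a factor of 10.

λ₂/λ₁ = v₁/v₂ = 1/10

The wavelength decreases by a factor of 10.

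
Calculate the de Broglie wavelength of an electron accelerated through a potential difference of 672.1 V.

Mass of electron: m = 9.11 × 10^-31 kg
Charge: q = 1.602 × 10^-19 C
4.73 × 10^-11 m

When a particle is accelerated through voltage V, it gains kinetic energy KE = qV.

The de Broglie wavelength is then λ = h/√(2mqV):

λ = h/√(2mqV)
λ = (6.626 × 10^-34 J·s) / √(2 × 9.11 × 10^-31 kg × 1.602 × 10^-19 C × 672.1 V)
λ = 4.73 × 10^-11 m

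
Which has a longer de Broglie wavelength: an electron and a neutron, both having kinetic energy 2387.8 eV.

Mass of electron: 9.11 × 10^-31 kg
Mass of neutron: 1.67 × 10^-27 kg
The electron has the longer wavelength.

Using λ = h/√(2mKE):

For electron: λ₁ = h/√(2m₁KE) = 2.51 × 10^-11 m
For neutron: λ₂ = h/√(2m₂KE) = 5.86 × 10^-13 m

Since λ ∝ 1/√m at constant kinetic energy, the lighter particle has the longer wavelength.

The electron has the longer de Broglie wavelength.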